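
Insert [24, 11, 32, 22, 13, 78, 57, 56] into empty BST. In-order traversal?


Insert 24: root
Insert 11: L from 24
Insert 32: R from 24
Insert 22: L from 24 -> R from 11
Insert 13: L from 24 -> R from 11 -> L from 22
Insert 78: R from 24 -> R from 32
Insert 57: R from 24 -> R from 32 -> L from 78
Insert 56: R from 24 -> R from 32 -> L from 78 -> L from 57

In-order: [11, 13, 22, 24, 32, 56, 57, 78]


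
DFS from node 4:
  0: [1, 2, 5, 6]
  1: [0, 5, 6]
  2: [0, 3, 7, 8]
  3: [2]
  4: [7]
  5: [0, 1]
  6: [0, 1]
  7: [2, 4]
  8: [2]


Visit 4, push [7]
Visit 7, push [2]
Visit 2, push [8, 3, 0]
Visit 0, push [6, 5, 1]
Visit 1, push [6, 5]
Visit 5, push []
Visit 6, push []
Visit 3, push []
Visit 8, push []

DFS order: [4, 7, 2, 0, 1, 5, 6, 3, 8]


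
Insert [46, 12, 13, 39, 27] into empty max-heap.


Insert 46: [46]
Insert 12: [46, 12]
Insert 13: [46, 12, 13]
Insert 39: [46, 39, 13, 12]
Insert 27: [46, 39, 13, 12, 27]

Final heap: [46, 39, 13, 12, 27]


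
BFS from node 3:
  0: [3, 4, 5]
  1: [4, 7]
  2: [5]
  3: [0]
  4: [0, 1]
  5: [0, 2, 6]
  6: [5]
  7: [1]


Visit 3, enqueue [0]
Visit 0, enqueue [4, 5]
Visit 4, enqueue [1]
Visit 5, enqueue [2, 6]
Visit 1, enqueue [7]
Visit 2, enqueue []
Visit 6, enqueue []
Visit 7, enqueue []

BFS order: [3, 0, 4, 5, 1, 2, 6, 7]


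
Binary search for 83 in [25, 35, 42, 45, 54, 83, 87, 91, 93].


Step 1: lo=0, hi=8, mid=4, val=54
Step 2: lo=5, hi=8, mid=6, val=87
Step 3: lo=5, hi=5, mid=5, val=83

Found at index 5


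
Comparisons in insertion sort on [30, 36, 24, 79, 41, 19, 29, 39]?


Algorithm: insertion sort
Input: [30, 36, 24, 79, 41, 19, 29, 39]
Sorted: [19, 24, 29, 30, 36, 39, 41, 79]

19


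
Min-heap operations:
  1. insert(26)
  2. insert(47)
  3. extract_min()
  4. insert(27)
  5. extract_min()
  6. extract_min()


insert(26) -> [26]
insert(47) -> [26, 47]
extract_min()->26, [47]
insert(27) -> [27, 47]
extract_min()->27, [47]
extract_min()->47, []

Final heap: []


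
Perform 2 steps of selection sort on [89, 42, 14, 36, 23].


Initial: [89, 42, 14, 36, 23]
Step 1: min=14 at 2
  Swap: [14, 42, 89, 36, 23]
Step 2: min=23 at 4
  Swap: [14, 23, 89, 36, 42]

After 2 steps: [14, 23, 89, 36, 42]


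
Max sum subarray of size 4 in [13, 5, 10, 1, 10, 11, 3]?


[0:4]: 29
[1:5]: 26
[2:6]: 32
[3:7]: 25

Max: 32 at [2:6]


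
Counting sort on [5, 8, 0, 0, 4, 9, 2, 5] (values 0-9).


Input: [5, 8, 0, 0, 4, 9, 2, 5]
Counts: [2, 0, 1, 0, 1, 2, 0, 0, 1, 1]

Sorted: [0, 0, 2, 4, 5, 5, 8, 9]


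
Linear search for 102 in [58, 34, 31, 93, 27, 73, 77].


i=0: 58!=102
i=1: 34!=102
i=2: 31!=102
i=3: 93!=102
i=4: 27!=102
i=5: 73!=102
i=6: 77!=102

Not found, 7 comps


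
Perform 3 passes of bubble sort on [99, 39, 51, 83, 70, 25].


Initial: [99, 39, 51, 83, 70, 25]
Pass 1: [39, 51, 83, 70, 25, 99] (5 swaps)
Pass 2: [39, 51, 70, 25, 83, 99] (2 swaps)
Pass 3: [39, 51, 25, 70, 83, 99] (1 swaps)

After 3 passes: [39, 51, 25, 70, 83, 99]


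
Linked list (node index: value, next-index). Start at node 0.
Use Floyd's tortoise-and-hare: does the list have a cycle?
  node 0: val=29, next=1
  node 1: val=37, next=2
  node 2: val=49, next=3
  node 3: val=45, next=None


Floyd's tortoise (slow, +1) and hare (fast, +2):
  init: slow=0, fast=0
  step 1: slow=1, fast=2
  step 2: fast 2->3->None, no cycle

Cycle: no


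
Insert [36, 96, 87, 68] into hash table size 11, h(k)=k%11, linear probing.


Insert 36: h=3 -> slot 3
Insert 96: h=8 -> slot 8
Insert 87: h=10 -> slot 10
Insert 68: h=2 -> slot 2

Table: [None, None, 68, 36, None, None, None, None, 96, None, 87]


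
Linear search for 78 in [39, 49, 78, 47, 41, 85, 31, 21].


i=0: 39!=78
i=1: 49!=78
i=2: 78==78 found!

Found at 2, 3 comps


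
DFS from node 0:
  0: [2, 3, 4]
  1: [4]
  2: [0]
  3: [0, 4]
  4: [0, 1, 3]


Visit 0, push [4, 3, 2]
Visit 2, push []
Visit 3, push [4]
Visit 4, push [1]
Visit 1, push []

DFS order: [0, 2, 3, 4, 1]


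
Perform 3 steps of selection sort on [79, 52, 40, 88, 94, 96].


Initial: [79, 52, 40, 88, 94, 96]
Step 1: min=40 at 2
  Swap: [40, 52, 79, 88, 94, 96]
Step 2: min=52 at 1
  Swap: [40, 52, 79, 88, 94, 96]
Step 3: min=79 at 2
  Swap: [40, 52, 79, 88, 94, 96]

After 3 steps: [40, 52, 79, 88, 94, 96]


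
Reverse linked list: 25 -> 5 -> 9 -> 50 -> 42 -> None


Step 1: curr=25, set curr.next=prev(None) | reversed so far: 25
Step 2: curr=5, set curr.next=prev(25) | reversed so far: 5 -> 25
Step 3: curr=9, set curr.next=prev(5) | reversed so far: 9 -> 5 -> 25
Step 4: curr=50, set curr.next=prev(9) | reversed so far: 50 -> 9 -> 5 -> 25
Step 5: curr=42, set curr.next=prev(50) | reversed so far: 42 -> 50 -> 9 -> 5 -> 25

42 -> 50 -> 9 -> 5 -> 25 -> None


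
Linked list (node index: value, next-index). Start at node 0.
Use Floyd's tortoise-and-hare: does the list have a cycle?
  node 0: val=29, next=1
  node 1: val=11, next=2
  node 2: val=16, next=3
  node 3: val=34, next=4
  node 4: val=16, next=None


Floyd's tortoise (slow, +1) and hare (fast, +2):
  init: slow=0, fast=0
  step 1: slow=1, fast=2
  step 2: slow=2, fast=4
  step 3: fast -> None, no cycle

Cycle: no


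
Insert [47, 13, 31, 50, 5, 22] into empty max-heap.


Insert 47: [47]
Insert 13: [47, 13]
Insert 31: [47, 13, 31]
Insert 50: [50, 47, 31, 13]
Insert 5: [50, 47, 31, 13, 5]
Insert 22: [50, 47, 31, 13, 5, 22]

Final heap: [50, 47, 31, 13, 5, 22]


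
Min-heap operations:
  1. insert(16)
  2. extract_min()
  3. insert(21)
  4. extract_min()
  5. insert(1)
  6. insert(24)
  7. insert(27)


insert(16) -> [16]
extract_min()->16, []
insert(21) -> [21]
extract_min()->21, []
insert(1) -> [1]
insert(24) -> [1, 24]
insert(27) -> [1, 24, 27]

Final heap: [1, 24, 27]


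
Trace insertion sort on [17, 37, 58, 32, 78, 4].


Initial: [17, 37, 58, 32, 78, 4]
Insert 37: [17, 37, 58, 32, 78, 4]
Insert 58: [17, 37, 58, 32, 78, 4]
Insert 32: [17, 32, 37, 58, 78, 4]
Insert 78: [17, 32, 37, 58, 78, 4]
Insert 4: [4, 17, 32, 37, 58, 78]

Sorted: [4, 17, 32, 37, 58, 78]


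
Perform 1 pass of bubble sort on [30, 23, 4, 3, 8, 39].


Initial: [30, 23, 4, 3, 8, 39]
Pass 1: [23, 4, 3, 8, 30, 39] (4 swaps)

After 1 pass: [23, 4, 3, 8, 30, 39]


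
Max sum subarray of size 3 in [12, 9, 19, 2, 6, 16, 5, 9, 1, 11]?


[0:3]: 40
[1:4]: 30
[2:5]: 27
[3:6]: 24
[4:7]: 27
[5:8]: 30
[6:9]: 15
[7:10]: 21

Max: 40 at [0:3]


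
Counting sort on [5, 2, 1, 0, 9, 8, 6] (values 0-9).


Input: [5, 2, 1, 0, 9, 8, 6]
Counts: [1, 1, 1, 0, 0, 1, 1, 0, 1, 1]

Sorted: [0, 1, 2, 5, 6, 8, 9]


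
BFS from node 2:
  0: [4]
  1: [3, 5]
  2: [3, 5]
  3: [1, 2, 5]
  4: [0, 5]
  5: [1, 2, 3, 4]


Visit 2, enqueue [3, 5]
Visit 3, enqueue [1]
Visit 5, enqueue [4]
Visit 1, enqueue []
Visit 4, enqueue [0]
Visit 0, enqueue []

BFS order: [2, 3, 5, 1, 4, 0]


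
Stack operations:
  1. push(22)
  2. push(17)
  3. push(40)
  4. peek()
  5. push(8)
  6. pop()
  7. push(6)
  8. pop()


push(22) -> [22]
push(17) -> [22, 17]
push(40) -> [22, 17, 40]
peek()->40
push(8) -> [22, 17, 40, 8]
pop()->8, [22, 17, 40]
push(6) -> [22, 17, 40, 6]
pop()->6, [22, 17, 40]

Final stack: [22, 17, 40]


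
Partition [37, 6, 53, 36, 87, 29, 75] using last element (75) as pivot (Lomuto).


Pivot: 75
  37 <= 75: advance i (no swap)
  6 <= 75: advance i (no swap)
  53 <= 75: advance i (no swap)
  36 <= 75: advance i (no swap)
  29 <= 75: swap -> [37, 6, 53, 36, 29, 87, 75]
Place pivot at 5: [37, 6, 53, 36, 29, 75, 87]

Partitioned: [37, 6, 53, 36, 29, 75, 87]


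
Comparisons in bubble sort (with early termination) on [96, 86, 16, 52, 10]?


Algorithm: bubble sort (with early termination)
Input: [96, 86, 16, 52, 10]
Sorted: [10, 16, 52, 86, 96]

10


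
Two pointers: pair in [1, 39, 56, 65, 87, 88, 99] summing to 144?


lo=0(1)+hi=6(99)=100
lo=1(39)+hi=6(99)=138
lo=2(56)+hi=6(99)=155
lo=2(56)+hi=5(88)=144

Yes: 56+88=144


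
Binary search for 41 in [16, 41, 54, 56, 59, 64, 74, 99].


Step 1: lo=0, hi=7, mid=3, val=56
Step 2: lo=0, hi=2, mid=1, val=41

Found at index 1


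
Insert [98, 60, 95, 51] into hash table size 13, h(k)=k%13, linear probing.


Insert 98: h=7 -> slot 7
Insert 60: h=8 -> slot 8
Insert 95: h=4 -> slot 4
Insert 51: h=12 -> slot 12

Table: [None, None, None, None, 95, None, None, 98, 60, None, None, None, 51]


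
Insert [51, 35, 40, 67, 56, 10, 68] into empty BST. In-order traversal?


Insert 51: root
Insert 35: L from 51
Insert 40: L from 51 -> R from 35
Insert 67: R from 51
Insert 56: R from 51 -> L from 67
Insert 10: L from 51 -> L from 35
Insert 68: R from 51 -> R from 67

In-order: [10, 35, 40, 51, 56, 67, 68]


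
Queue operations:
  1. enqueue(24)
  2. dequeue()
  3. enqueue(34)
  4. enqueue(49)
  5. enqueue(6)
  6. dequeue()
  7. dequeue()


enqueue(24) -> [24]
dequeue()->24, []
enqueue(34) -> [34]
enqueue(49) -> [34, 49]
enqueue(6) -> [34, 49, 6]
dequeue()->34, [49, 6]
dequeue()->49, [6]

Final queue: [6]


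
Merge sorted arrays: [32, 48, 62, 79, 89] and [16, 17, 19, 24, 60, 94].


Take 16 from B
Take 17 from B
Take 19 from B
Take 24 from B
Take 32 from A
Take 48 from A
Take 60 from B
Take 62 from A
Take 79 from A
Take 89 from A

Merged: [16, 17, 19, 24, 32, 48, 60, 62, 79, 89, 94]


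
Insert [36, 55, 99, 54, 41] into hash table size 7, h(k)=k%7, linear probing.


Insert 36: h=1 -> slot 1
Insert 55: h=6 -> slot 6
Insert 99: h=1, 1 probes -> slot 2
Insert 54: h=5 -> slot 5
Insert 41: h=6, 1 probes -> slot 0

Table: [41, 36, 99, None, None, 54, 55]


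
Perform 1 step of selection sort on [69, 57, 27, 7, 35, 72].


Initial: [69, 57, 27, 7, 35, 72]
Step 1: min=7 at 3
  Swap: [7, 57, 27, 69, 35, 72]

After 1 step: [7, 57, 27, 69, 35, 72]


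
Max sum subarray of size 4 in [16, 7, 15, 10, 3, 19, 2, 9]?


[0:4]: 48
[1:5]: 35
[2:6]: 47
[3:7]: 34
[4:8]: 33

Max: 48 at [0:4]


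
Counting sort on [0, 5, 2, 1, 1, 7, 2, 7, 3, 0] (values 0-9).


Input: [0, 5, 2, 1, 1, 7, 2, 7, 3, 0]
Counts: [2, 2, 2, 1, 0, 1, 0, 2, 0, 0]

Sorted: [0, 0, 1, 1, 2, 2, 3, 5, 7, 7]


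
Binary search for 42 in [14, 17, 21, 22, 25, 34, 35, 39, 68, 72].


Step 1: lo=0, hi=9, mid=4, val=25
Step 2: lo=5, hi=9, mid=7, val=39
Step 3: lo=8, hi=9, mid=8, val=68

Not found


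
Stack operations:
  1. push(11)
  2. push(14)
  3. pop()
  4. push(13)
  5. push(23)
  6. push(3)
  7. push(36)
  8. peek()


push(11) -> [11]
push(14) -> [11, 14]
pop()->14, [11]
push(13) -> [11, 13]
push(23) -> [11, 13, 23]
push(3) -> [11, 13, 23, 3]
push(36) -> [11, 13, 23, 3, 36]
peek()->36

Final stack: [11, 13, 23, 3, 36]


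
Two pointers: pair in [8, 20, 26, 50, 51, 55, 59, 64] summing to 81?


lo=0(8)+hi=7(64)=72
lo=1(20)+hi=7(64)=84
lo=1(20)+hi=6(59)=79
lo=2(26)+hi=6(59)=85
lo=2(26)+hi=5(55)=81

Yes: 26+55=81


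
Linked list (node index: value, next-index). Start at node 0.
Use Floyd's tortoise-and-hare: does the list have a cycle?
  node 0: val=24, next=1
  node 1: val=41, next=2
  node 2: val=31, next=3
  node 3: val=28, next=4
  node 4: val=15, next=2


Floyd's tortoise (slow, +1) and hare (fast, +2):
  init: slow=0, fast=0
  step 1: slow=1, fast=2
  step 2: slow=2, fast=4
  step 3: slow=3, fast=3
  slow == fast at node 3: cycle detected

Cycle: yes


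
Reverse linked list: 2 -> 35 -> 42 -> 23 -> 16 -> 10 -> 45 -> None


Step 1: curr=2, set curr.next=prev(None) | reversed so far: 2
Step 2: curr=35, set curr.next=prev(2) | reversed so far: 35 -> 2
Step 3: curr=42, set curr.next=prev(35) | reversed so far: 42 -> 35 -> 2
Step 4: curr=23, set curr.next=prev(42) | reversed so far: 23 -> 42 -> 35 -> 2
Step 5: curr=16, set curr.next=prev(23) | reversed so far: 16 -> 23 -> 42 -> 35 -> 2
Step 6: curr=10, set curr.next=prev(16) | reversed so far: 10 -> 16 -> 23 -> 42 -> 35 -> 2
Step 7: curr=45, set curr.next=prev(10) | reversed so far: 45 -> 10 -> 16 -> 23 -> 42 -> 35 -> 2

45 -> 10 -> 16 -> 23 -> 42 -> 35 -> 2 -> None


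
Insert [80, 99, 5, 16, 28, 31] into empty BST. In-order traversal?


Insert 80: root
Insert 99: R from 80
Insert 5: L from 80
Insert 16: L from 80 -> R from 5
Insert 28: L from 80 -> R from 5 -> R from 16
Insert 31: L from 80 -> R from 5 -> R from 16 -> R from 28

In-order: [5, 16, 28, 31, 80, 99]


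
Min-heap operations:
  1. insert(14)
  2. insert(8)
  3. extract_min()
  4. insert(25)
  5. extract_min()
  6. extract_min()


insert(14) -> [14]
insert(8) -> [8, 14]
extract_min()->8, [14]
insert(25) -> [14, 25]
extract_min()->14, [25]
extract_min()->25, []

Final heap: []


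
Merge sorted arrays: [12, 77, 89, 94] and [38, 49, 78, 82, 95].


Take 12 from A
Take 38 from B
Take 49 from B
Take 77 from A
Take 78 from B
Take 82 from B
Take 89 from A
Take 94 from A

Merged: [12, 38, 49, 77, 78, 82, 89, 94, 95]


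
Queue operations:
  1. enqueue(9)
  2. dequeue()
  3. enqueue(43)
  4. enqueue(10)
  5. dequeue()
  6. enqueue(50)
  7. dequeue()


enqueue(9) -> [9]
dequeue()->9, []
enqueue(43) -> [43]
enqueue(10) -> [43, 10]
dequeue()->43, [10]
enqueue(50) -> [10, 50]
dequeue()->10, [50]

Final queue: [50]


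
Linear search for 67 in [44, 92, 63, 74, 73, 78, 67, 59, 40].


i=0: 44!=67
i=1: 92!=67
i=2: 63!=67
i=3: 74!=67
i=4: 73!=67
i=5: 78!=67
i=6: 67==67 found!

Found at 6, 7 comps


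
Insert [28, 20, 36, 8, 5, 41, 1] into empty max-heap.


Insert 28: [28]
Insert 20: [28, 20]
Insert 36: [36, 20, 28]
Insert 8: [36, 20, 28, 8]
Insert 5: [36, 20, 28, 8, 5]
Insert 41: [41, 20, 36, 8, 5, 28]
Insert 1: [41, 20, 36, 8, 5, 28, 1]

Final heap: [41, 20, 36, 8, 5, 28, 1]


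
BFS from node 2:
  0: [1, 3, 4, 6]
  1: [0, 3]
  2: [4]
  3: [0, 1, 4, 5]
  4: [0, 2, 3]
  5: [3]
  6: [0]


Visit 2, enqueue [4]
Visit 4, enqueue [0, 3]
Visit 0, enqueue [1, 6]
Visit 3, enqueue [5]
Visit 1, enqueue []
Visit 6, enqueue []
Visit 5, enqueue []

BFS order: [2, 4, 0, 3, 1, 6, 5]


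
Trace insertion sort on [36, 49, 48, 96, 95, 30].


Initial: [36, 49, 48, 96, 95, 30]
Insert 49: [36, 49, 48, 96, 95, 30]
Insert 48: [36, 48, 49, 96, 95, 30]
Insert 96: [36, 48, 49, 96, 95, 30]
Insert 95: [36, 48, 49, 95, 96, 30]
Insert 30: [30, 36, 48, 49, 95, 96]

Sorted: [30, 36, 48, 49, 95, 96]


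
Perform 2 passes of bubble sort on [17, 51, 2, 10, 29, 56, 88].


Initial: [17, 51, 2, 10, 29, 56, 88]
Pass 1: [17, 2, 10, 29, 51, 56, 88] (3 swaps)
Pass 2: [2, 10, 17, 29, 51, 56, 88] (2 swaps)

After 2 passes: [2, 10, 17, 29, 51, 56, 88]


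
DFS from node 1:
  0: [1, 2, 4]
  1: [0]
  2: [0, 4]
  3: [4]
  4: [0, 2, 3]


Visit 1, push [0]
Visit 0, push [4, 2]
Visit 2, push [4]
Visit 4, push [3]
Visit 3, push []

DFS order: [1, 0, 2, 4, 3]


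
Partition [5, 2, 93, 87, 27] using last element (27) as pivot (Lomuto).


Pivot: 27
  5 <= 27: advance i (no swap)
  2 <= 27: advance i (no swap)
Place pivot at 2: [5, 2, 27, 87, 93]

Partitioned: [5, 2, 27, 87, 93]


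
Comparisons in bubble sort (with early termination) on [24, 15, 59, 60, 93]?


Algorithm: bubble sort (with early termination)
Input: [24, 15, 59, 60, 93]
Sorted: [15, 24, 59, 60, 93]

7


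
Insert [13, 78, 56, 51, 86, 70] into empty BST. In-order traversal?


Insert 13: root
Insert 78: R from 13
Insert 56: R from 13 -> L from 78
Insert 51: R from 13 -> L from 78 -> L from 56
Insert 86: R from 13 -> R from 78
Insert 70: R from 13 -> L from 78 -> R from 56

In-order: [13, 51, 56, 70, 78, 86]


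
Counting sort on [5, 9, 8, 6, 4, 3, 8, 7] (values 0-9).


Input: [5, 9, 8, 6, 4, 3, 8, 7]
Counts: [0, 0, 0, 1, 1, 1, 1, 1, 2, 1]

Sorted: [3, 4, 5, 6, 7, 8, 8, 9]


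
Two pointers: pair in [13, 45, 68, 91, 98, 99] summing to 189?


lo=0(13)+hi=5(99)=112
lo=1(45)+hi=5(99)=144
lo=2(68)+hi=5(99)=167
lo=3(91)+hi=5(99)=190
lo=3(91)+hi=4(98)=189

Yes: 91+98=189


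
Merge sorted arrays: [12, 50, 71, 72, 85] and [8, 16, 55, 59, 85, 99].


Take 8 from B
Take 12 from A
Take 16 from B
Take 50 from A
Take 55 from B
Take 59 from B
Take 71 from A
Take 72 from A
Take 85 from A

Merged: [8, 12, 16, 50, 55, 59, 71, 72, 85, 85, 99]


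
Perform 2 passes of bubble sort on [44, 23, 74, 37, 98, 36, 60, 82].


Initial: [44, 23, 74, 37, 98, 36, 60, 82]
Pass 1: [23, 44, 37, 74, 36, 60, 82, 98] (5 swaps)
Pass 2: [23, 37, 44, 36, 60, 74, 82, 98] (3 swaps)

After 2 passes: [23, 37, 44, 36, 60, 74, 82, 98]


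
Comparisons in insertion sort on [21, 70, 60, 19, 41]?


Algorithm: insertion sort
Input: [21, 70, 60, 19, 41]
Sorted: [19, 21, 41, 60, 70]

9


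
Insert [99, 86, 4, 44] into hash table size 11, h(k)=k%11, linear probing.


Insert 99: h=0 -> slot 0
Insert 86: h=9 -> slot 9
Insert 4: h=4 -> slot 4
Insert 44: h=0, 1 probes -> slot 1

Table: [99, 44, None, None, 4, None, None, None, None, 86, None]


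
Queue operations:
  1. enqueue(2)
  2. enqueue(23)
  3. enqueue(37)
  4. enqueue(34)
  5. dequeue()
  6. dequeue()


enqueue(2) -> [2]
enqueue(23) -> [2, 23]
enqueue(37) -> [2, 23, 37]
enqueue(34) -> [2, 23, 37, 34]
dequeue()->2, [23, 37, 34]
dequeue()->23, [37, 34]

Final queue: [37, 34]


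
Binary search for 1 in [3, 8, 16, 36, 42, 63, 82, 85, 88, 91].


Step 1: lo=0, hi=9, mid=4, val=42
Step 2: lo=0, hi=3, mid=1, val=8
Step 3: lo=0, hi=0, mid=0, val=3

Not found


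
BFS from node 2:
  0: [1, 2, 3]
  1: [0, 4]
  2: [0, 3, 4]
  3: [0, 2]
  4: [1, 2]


Visit 2, enqueue [0, 3, 4]
Visit 0, enqueue [1]
Visit 3, enqueue []
Visit 4, enqueue []
Visit 1, enqueue []

BFS order: [2, 0, 3, 4, 1]


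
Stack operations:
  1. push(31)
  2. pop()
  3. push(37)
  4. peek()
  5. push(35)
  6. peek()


push(31) -> [31]
pop()->31, []
push(37) -> [37]
peek()->37
push(35) -> [37, 35]
peek()->35

Final stack: [37, 35]


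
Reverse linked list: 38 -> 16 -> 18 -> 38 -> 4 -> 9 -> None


Step 1: curr=38, set curr.next=prev(None) | reversed so far: 38
Step 2: curr=16, set curr.next=prev(38) | reversed so far: 16 -> 38
Step 3: curr=18, set curr.next=prev(16) | reversed so far: 18 -> 16 -> 38
Step 4: curr=38, set curr.next=prev(18) | reversed so far: 38 -> 18 -> 16 -> 38
Step 5: curr=4, set curr.next=prev(38) | reversed so far: 4 -> 38 -> 18 -> 16 -> 38
Step 6: curr=9, set curr.next=prev(4) | reversed so far: 9 -> 4 -> 38 -> 18 -> 16 -> 38

9 -> 4 -> 38 -> 18 -> 16 -> 38 -> None


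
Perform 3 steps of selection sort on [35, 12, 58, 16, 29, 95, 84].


Initial: [35, 12, 58, 16, 29, 95, 84]
Step 1: min=12 at 1
  Swap: [12, 35, 58, 16, 29, 95, 84]
Step 2: min=16 at 3
  Swap: [12, 16, 58, 35, 29, 95, 84]
Step 3: min=29 at 4
  Swap: [12, 16, 29, 35, 58, 95, 84]

After 3 steps: [12, 16, 29, 35, 58, 95, 84]


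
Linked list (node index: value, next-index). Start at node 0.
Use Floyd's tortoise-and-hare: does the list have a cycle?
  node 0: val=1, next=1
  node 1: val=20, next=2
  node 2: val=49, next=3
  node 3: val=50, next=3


Floyd's tortoise (slow, +1) and hare (fast, +2):
  init: slow=0, fast=0
  step 1: slow=1, fast=2
  step 2: slow=2, fast=3
  step 3: slow=3, fast=3
  slow == fast at node 3: cycle detected

Cycle: yes


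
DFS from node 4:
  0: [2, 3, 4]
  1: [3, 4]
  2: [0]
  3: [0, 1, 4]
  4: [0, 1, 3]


Visit 4, push [3, 1, 0]
Visit 0, push [3, 2]
Visit 2, push []
Visit 3, push [1]
Visit 1, push []

DFS order: [4, 0, 2, 3, 1]


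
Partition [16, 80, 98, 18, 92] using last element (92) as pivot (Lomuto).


Pivot: 92
  16 <= 92: advance i (no swap)
  80 <= 92: advance i (no swap)
  18 <= 92: swap -> [16, 80, 18, 98, 92]
Place pivot at 3: [16, 80, 18, 92, 98]

Partitioned: [16, 80, 18, 92, 98]


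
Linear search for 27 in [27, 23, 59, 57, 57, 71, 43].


i=0: 27==27 found!

Found at 0, 1 comps


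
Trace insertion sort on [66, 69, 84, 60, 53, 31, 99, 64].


Initial: [66, 69, 84, 60, 53, 31, 99, 64]
Insert 69: [66, 69, 84, 60, 53, 31, 99, 64]
Insert 84: [66, 69, 84, 60, 53, 31, 99, 64]
Insert 60: [60, 66, 69, 84, 53, 31, 99, 64]
Insert 53: [53, 60, 66, 69, 84, 31, 99, 64]
Insert 31: [31, 53, 60, 66, 69, 84, 99, 64]
Insert 99: [31, 53, 60, 66, 69, 84, 99, 64]
Insert 64: [31, 53, 60, 64, 66, 69, 84, 99]

Sorted: [31, 53, 60, 64, 66, 69, 84, 99]


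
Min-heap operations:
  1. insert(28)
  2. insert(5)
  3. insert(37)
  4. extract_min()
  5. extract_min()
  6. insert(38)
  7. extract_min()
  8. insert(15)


insert(28) -> [28]
insert(5) -> [5, 28]
insert(37) -> [5, 28, 37]
extract_min()->5, [28, 37]
extract_min()->28, [37]
insert(38) -> [37, 38]
extract_min()->37, [38]
insert(15) -> [15, 38]

Final heap: [15, 38]


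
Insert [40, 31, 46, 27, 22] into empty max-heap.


Insert 40: [40]
Insert 31: [40, 31]
Insert 46: [46, 31, 40]
Insert 27: [46, 31, 40, 27]
Insert 22: [46, 31, 40, 27, 22]

Final heap: [46, 31, 40, 27, 22]


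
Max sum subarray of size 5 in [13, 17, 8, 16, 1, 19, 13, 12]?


[0:5]: 55
[1:6]: 61
[2:7]: 57
[3:8]: 61

Max: 61 at [1:6]


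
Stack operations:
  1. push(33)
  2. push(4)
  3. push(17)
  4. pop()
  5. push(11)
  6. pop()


push(33) -> [33]
push(4) -> [33, 4]
push(17) -> [33, 4, 17]
pop()->17, [33, 4]
push(11) -> [33, 4, 11]
pop()->11, [33, 4]

Final stack: [33, 4]


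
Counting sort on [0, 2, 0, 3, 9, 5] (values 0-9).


Input: [0, 2, 0, 3, 9, 5]
Counts: [2, 0, 1, 1, 0, 1, 0, 0, 0, 1]

Sorted: [0, 0, 2, 3, 5, 9]


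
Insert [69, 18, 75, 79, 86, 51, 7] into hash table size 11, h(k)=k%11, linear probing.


Insert 69: h=3 -> slot 3
Insert 18: h=7 -> slot 7
Insert 75: h=9 -> slot 9
Insert 79: h=2 -> slot 2
Insert 86: h=9, 1 probes -> slot 10
Insert 51: h=7, 1 probes -> slot 8
Insert 7: h=7, 4 probes -> slot 0

Table: [7, None, 79, 69, None, None, None, 18, 51, 75, 86]


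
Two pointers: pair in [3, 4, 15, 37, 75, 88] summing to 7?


lo=0(3)+hi=5(88)=91
lo=0(3)+hi=4(75)=78
lo=0(3)+hi=3(37)=40
lo=0(3)+hi=2(15)=18
lo=0(3)+hi=1(4)=7

Yes: 3+4=7


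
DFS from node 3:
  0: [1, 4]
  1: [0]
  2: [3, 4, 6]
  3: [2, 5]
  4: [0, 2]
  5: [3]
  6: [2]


Visit 3, push [5, 2]
Visit 2, push [6, 4]
Visit 4, push [0]
Visit 0, push [1]
Visit 1, push []
Visit 6, push []
Visit 5, push []

DFS order: [3, 2, 4, 0, 1, 6, 5]


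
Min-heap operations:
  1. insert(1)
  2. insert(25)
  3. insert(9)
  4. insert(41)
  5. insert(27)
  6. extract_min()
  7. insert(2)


insert(1) -> [1]
insert(25) -> [1, 25]
insert(9) -> [1, 25, 9]
insert(41) -> [1, 25, 9, 41]
insert(27) -> [1, 25, 9, 41, 27]
extract_min()->1, [9, 25, 27, 41]
insert(2) -> [2, 9, 27, 41, 25]

Final heap: [2, 9, 27, 41, 25]


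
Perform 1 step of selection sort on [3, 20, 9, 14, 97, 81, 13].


Initial: [3, 20, 9, 14, 97, 81, 13]
Step 1: min=3 at 0
  Swap: [3, 20, 9, 14, 97, 81, 13]

After 1 step: [3, 20, 9, 14, 97, 81, 13]


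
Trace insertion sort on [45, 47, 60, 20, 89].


Initial: [45, 47, 60, 20, 89]
Insert 47: [45, 47, 60, 20, 89]
Insert 60: [45, 47, 60, 20, 89]
Insert 20: [20, 45, 47, 60, 89]
Insert 89: [20, 45, 47, 60, 89]

Sorted: [20, 45, 47, 60, 89]


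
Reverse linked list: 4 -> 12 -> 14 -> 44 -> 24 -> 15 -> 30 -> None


Step 1: curr=4, set curr.next=prev(None) | reversed so far: 4
Step 2: curr=12, set curr.next=prev(4) | reversed so far: 12 -> 4
Step 3: curr=14, set curr.next=prev(12) | reversed so far: 14 -> 12 -> 4
Step 4: curr=44, set curr.next=prev(14) | reversed so far: 44 -> 14 -> 12 -> 4
Step 5: curr=24, set curr.next=prev(44) | reversed so far: 24 -> 44 -> 14 -> 12 -> 4
Step 6: curr=15, set curr.next=prev(24) | reversed so far: 15 -> 24 -> 44 -> 14 -> 12 -> 4
Step 7: curr=30, set curr.next=prev(15) | reversed so far: 30 -> 15 -> 24 -> 44 -> 14 -> 12 -> 4

30 -> 15 -> 24 -> 44 -> 14 -> 12 -> 4 -> None


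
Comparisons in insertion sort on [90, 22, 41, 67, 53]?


Algorithm: insertion sort
Input: [90, 22, 41, 67, 53]
Sorted: [22, 41, 53, 67, 90]

8


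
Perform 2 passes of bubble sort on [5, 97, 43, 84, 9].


Initial: [5, 97, 43, 84, 9]
Pass 1: [5, 43, 84, 9, 97] (3 swaps)
Pass 2: [5, 43, 9, 84, 97] (1 swaps)

After 2 passes: [5, 43, 9, 84, 97]


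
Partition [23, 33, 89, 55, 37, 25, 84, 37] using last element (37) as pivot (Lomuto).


Pivot: 37
  23 <= 37: advance i (no swap)
  33 <= 37: advance i (no swap)
  37 <= 37: swap -> [23, 33, 37, 55, 89, 25, 84, 37]
  25 <= 37: swap -> [23, 33, 37, 25, 89, 55, 84, 37]
Place pivot at 4: [23, 33, 37, 25, 37, 55, 84, 89]

Partitioned: [23, 33, 37, 25, 37, 55, 84, 89]


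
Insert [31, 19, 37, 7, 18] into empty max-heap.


Insert 31: [31]
Insert 19: [31, 19]
Insert 37: [37, 19, 31]
Insert 7: [37, 19, 31, 7]
Insert 18: [37, 19, 31, 7, 18]

Final heap: [37, 19, 31, 7, 18]


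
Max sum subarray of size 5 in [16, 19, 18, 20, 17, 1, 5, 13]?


[0:5]: 90
[1:6]: 75
[2:7]: 61
[3:8]: 56

Max: 90 at [0:5]


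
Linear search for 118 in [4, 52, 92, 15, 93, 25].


i=0: 4!=118
i=1: 52!=118
i=2: 92!=118
i=3: 15!=118
i=4: 93!=118
i=5: 25!=118

Not found, 6 comps


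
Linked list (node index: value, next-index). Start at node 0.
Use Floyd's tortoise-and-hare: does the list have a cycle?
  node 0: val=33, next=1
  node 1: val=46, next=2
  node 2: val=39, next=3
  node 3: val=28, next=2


Floyd's tortoise (slow, +1) and hare (fast, +2):
  init: slow=0, fast=0
  step 1: slow=1, fast=2
  step 2: slow=2, fast=2
  slow == fast at node 2: cycle detected

Cycle: yes


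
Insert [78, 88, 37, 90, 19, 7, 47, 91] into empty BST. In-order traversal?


Insert 78: root
Insert 88: R from 78
Insert 37: L from 78
Insert 90: R from 78 -> R from 88
Insert 19: L from 78 -> L from 37
Insert 7: L from 78 -> L from 37 -> L from 19
Insert 47: L from 78 -> R from 37
Insert 91: R from 78 -> R from 88 -> R from 90

In-order: [7, 19, 37, 47, 78, 88, 90, 91]


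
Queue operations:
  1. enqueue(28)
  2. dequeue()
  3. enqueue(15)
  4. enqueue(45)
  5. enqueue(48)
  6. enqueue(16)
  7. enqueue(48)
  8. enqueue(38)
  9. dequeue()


enqueue(28) -> [28]
dequeue()->28, []
enqueue(15) -> [15]
enqueue(45) -> [15, 45]
enqueue(48) -> [15, 45, 48]
enqueue(16) -> [15, 45, 48, 16]
enqueue(48) -> [15, 45, 48, 16, 48]
enqueue(38) -> [15, 45, 48, 16, 48, 38]
dequeue()->15, [45, 48, 16, 48, 38]

Final queue: [45, 48, 16, 48, 38]


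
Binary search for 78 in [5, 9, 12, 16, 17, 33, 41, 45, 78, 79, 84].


Step 1: lo=0, hi=10, mid=5, val=33
Step 2: lo=6, hi=10, mid=8, val=78

Found at index 8


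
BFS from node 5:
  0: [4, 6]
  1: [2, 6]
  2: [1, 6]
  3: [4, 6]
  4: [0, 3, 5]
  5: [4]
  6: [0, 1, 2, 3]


Visit 5, enqueue [4]
Visit 4, enqueue [0, 3]
Visit 0, enqueue [6]
Visit 3, enqueue []
Visit 6, enqueue [1, 2]
Visit 1, enqueue []
Visit 2, enqueue []

BFS order: [5, 4, 0, 3, 6, 1, 2]


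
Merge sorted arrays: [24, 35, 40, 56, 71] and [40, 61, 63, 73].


Take 24 from A
Take 35 from A
Take 40 from A
Take 40 from B
Take 56 from A
Take 61 from B
Take 63 from B
Take 71 from A

Merged: [24, 35, 40, 40, 56, 61, 63, 71, 73]


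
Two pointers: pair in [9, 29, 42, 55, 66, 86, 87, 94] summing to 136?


lo=0(9)+hi=7(94)=103
lo=1(29)+hi=7(94)=123
lo=2(42)+hi=7(94)=136

Yes: 42+94=136


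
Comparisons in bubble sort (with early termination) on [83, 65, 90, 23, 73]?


Algorithm: bubble sort (with early termination)
Input: [83, 65, 90, 23, 73]
Sorted: [23, 65, 73, 83, 90]

10


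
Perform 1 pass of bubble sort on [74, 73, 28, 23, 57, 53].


Initial: [74, 73, 28, 23, 57, 53]
Pass 1: [73, 28, 23, 57, 53, 74] (5 swaps)

After 1 pass: [73, 28, 23, 57, 53, 74]


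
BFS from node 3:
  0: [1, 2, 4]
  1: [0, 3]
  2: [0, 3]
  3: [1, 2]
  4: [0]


Visit 3, enqueue [1, 2]
Visit 1, enqueue [0]
Visit 2, enqueue []
Visit 0, enqueue [4]
Visit 4, enqueue []

BFS order: [3, 1, 2, 0, 4]


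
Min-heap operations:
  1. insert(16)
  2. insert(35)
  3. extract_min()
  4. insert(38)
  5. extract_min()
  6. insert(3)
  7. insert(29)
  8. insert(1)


insert(16) -> [16]
insert(35) -> [16, 35]
extract_min()->16, [35]
insert(38) -> [35, 38]
extract_min()->35, [38]
insert(3) -> [3, 38]
insert(29) -> [3, 38, 29]
insert(1) -> [1, 3, 29, 38]

Final heap: [1, 3, 29, 38]


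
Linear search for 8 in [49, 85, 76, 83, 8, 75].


i=0: 49!=8
i=1: 85!=8
i=2: 76!=8
i=3: 83!=8
i=4: 8==8 found!

Found at 4, 5 comps


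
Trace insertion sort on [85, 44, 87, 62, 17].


Initial: [85, 44, 87, 62, 17]
Insert 44: [44, 85, 87, 62, 17]
Insert 87: [44, 85, 87, 62, 17]
Insert 62: [44, 62, 85, 87, 17]
Insert 17: [17, 44, 62, 85, 87]

Sorted: [17, 44, 62, 85, 87]


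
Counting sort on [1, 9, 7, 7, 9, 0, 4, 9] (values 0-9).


Input: [1, 9, 7, 7, 9, 0, 4, 9]
Counts: [1, 1, 0, 0, 1, 0, 0, 2, 0, 3]

Sorted: [0, 1, 4, 7, 7, 9, 9, 9]


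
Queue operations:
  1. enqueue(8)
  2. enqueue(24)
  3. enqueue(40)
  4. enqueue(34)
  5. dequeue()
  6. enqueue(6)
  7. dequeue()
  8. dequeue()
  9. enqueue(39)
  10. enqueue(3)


enqueue(8) -> [8]
enqueue(24) -> [8, 24]
enqueue(40) -> [8, 24, 40]
enqueue(34) -> [8, 24, 40, 34]
dequeue()->8, [24, 40, 34]
enqueue(6) -> [24, 40, 34, 6]
dequeue()->24, [40, 34, 6]
dequeue()->40, [34, 6]
enqueue(39) -> [34, 6, 39]
enqueue(3) -> [34, 6, 39, 3]

Final queue: [34, 6, 39, 3]


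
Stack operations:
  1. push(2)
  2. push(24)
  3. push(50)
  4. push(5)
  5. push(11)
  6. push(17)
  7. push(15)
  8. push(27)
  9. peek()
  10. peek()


push(2) -> [2]
push(24) -> [2, 24]
push(50) -> [2, 24, 50]
push(5) -> [2, 24, 50, 5]
push(11) -> [2, 24, 50, 5, 11]
push(17) -> [2, 24, 50, 5, 11, 17]
push(15) -> [2, 24, 50, 5, 11, 17, 15]
push(27) -> [2, 24, 50, 5, 11, 17, 15, 27]
peek()->27
peek()->27

Final stack: [2, 24, 50, 5, 11, 17, 15, 27]


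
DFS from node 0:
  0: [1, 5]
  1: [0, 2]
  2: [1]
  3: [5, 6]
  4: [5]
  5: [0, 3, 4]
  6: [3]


Visit 0, push [5, 1]
Visit 1, push [2]
Visit 2, push []
Visit 5, push [4, 3]
Visit 3, push [6]
Visit 6, push []
Visit 4, push []

DFS order: [0, 1, 2, 5, 3, 6, 4]


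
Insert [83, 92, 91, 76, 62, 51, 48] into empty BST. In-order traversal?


Insert 83: root
Insert 92: R from 83
Insert 91: R from 83 -> L from 92
Insert 76: L from 83
Insert 62: L from 83 -> L from 76
Insert 51: L from 83 -> L from 76 -> L from 62
Insert 48: L from 83 -> L from 76 -> L from 62 -> L from 51

In-order: [48, 51, 62, 76, 83, 91, 92]


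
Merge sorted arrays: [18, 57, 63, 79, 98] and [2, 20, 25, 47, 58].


Take 2 from B
Take 18 from A
Take 20 from B
Take 25 from B
Take 47 from B
Take 57 from A
Take 58 from B

Merged: [2, 18, 20, 25, 47, 57, 58, 63, 79, 98]


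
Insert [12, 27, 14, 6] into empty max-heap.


Insert 12: [12]
Insert 27: [27, 12]
Insert 14: [27, 12, 14]
Insert 6: [27, 12, 14, 6]

Final heap: [27, 12, 14, 6]


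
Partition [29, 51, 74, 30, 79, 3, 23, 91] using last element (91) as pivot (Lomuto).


Pivot: 91
  29 <= 91: advance i (no swap)
  51 <= 91: advance i (no swap)
  74 <= 91: advance i (no swap)
  30 <= 91: advance i (no swap)
  79 <= 91: advance i (no swap)
  3 <= 91: advance i (no swap)
  23 <= 91: advance i (no swap)
Place pivot at 7: [29, 51, 74, 30, 79, 3, 23, 91]

Partitioned: [29, 51, 74, 30, 79, 3, 23, 91]


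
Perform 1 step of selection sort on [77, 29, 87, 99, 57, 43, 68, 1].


Initial: [77, 29, 87, 99, 57, 43, 68, 1]
Step 1: min=1 at 7
  Swap: [1, 29, 87, 99, 57, 43, 68, 77]

After 1 step: [1, 29, 87, 99, 57, 43, 68, 77]


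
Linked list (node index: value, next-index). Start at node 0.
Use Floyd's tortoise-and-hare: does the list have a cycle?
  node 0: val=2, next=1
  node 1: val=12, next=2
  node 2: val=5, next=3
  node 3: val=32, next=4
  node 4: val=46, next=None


Floyd's tortoise (slow, +1) and hare (fast, +2):
  init: slow=0, fast=0
  step 1: slow=1, fast=2
  step 2: slow=2, fast=4
  step 3: fast -> None, no cycle

Cycle: no


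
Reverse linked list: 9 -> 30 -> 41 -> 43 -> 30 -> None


Step 1: curr=9, set curr.next=prev(None) | reversed so far: 9
Step 2: curr=30, set curr.next=prev(9) | reversed so far: 30 -> 9
Step 3: curr=41, set curr.next=prev(30) | reversed so far: 41 -> 30 -> 9
Step 4: curr=43, set curr.next=prev(41) | reversed so far: 43 -> 41 -> 30 -> 9
Step 5: curr=30, set curr.next=prev(43) | reversed so far: 30 -> 43 -> 41 -> 30 -> 9

30 -> 43 -> 41 -> 30 -> 9 -> None


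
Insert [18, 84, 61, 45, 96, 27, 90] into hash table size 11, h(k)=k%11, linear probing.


Insert 18: h=7 -> slot 7
Insert 84: h=7, 1 probes -> slot 8
Insert 61: h=6 -> slot 6
Insert 45: h=1 -> slot 1
Insert 96: h=8, 1 probes -> slot 9
Insert 27: h=5 -> slot 5
Insert 90: h=2 -> slot 2

Table: [None, 45, 90, None, None, 27, 61, 18, 84, 96, None]


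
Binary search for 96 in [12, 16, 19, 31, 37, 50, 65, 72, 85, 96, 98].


Step 1: lo=0, hi=10, mid=5, val=50
Step 2: lo=6, hi=10, mid=8, val=85
Step 3: lo=9, hi=10, mid=9, val=96

Found at index 9


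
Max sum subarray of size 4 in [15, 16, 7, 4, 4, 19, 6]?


[0:4]: 42
[1:5]: 31
[2:6]: 34
[3:7]: 33

Max: 42 at [0:4]


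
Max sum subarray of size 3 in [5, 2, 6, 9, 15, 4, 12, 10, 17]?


[0:3]: 13
[1:4]: 17
[2:5]: 30
[3:6]: 28
[4:7]: 31
[5:8]: 26
[6:9]: 39

Max: 39 at [6:9]


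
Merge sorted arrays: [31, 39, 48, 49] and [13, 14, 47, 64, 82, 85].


Take 13 from B
Take 14 from B
Take 31 from A
Take 39 from A
Take 47 from B
Take 48 from A
Take 49 from A

Merged: [13, 14, 31, 39, 47, 48, 49, 64, 82, 85]


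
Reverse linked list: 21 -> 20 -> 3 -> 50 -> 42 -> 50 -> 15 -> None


Step 1: curr=21, set curr.next=prev(None) | reversed so far: 21
Step 2: curr=20, set curr.next=prev(21) | reversed so far: 20 -> 21
Step 3: curr=3, set curr.next=prev(20) | reversed so far: 3 -> 20 -> 21
Step 4: curr=50, set curr.next=prev(3) | reversed so far: 50 -> 3 -> 20 -> 21
Step 5: curr=42, set curr.next=prev(50) | reversed so far: 42 -> 50 -> 3 -> 20 -> 21
Step 6: curr=50, set curr.next=prev(42) | reversed so far: 50 -> 42 -> 50 -> 3 -> 20 -> 21
Step 7: curr=15, set curr.next=prev(50) | reversed so far: 15 -> 50 -> 42 -> 50 -> 3 -> 20 -> 21

15 -> 50 -> 42 -> 50 -> 3 -> 20 -> 21 -> None


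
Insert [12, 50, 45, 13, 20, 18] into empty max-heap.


Insert 12: [12]
Insert 50: [50, 12]
Insert 45: [50, 12, 45]
Insert 13: [50, 13, 45, 12]
Insert 20: [50, 20, 45, 12, 13]
Insert 18: [50, 20, 45, 12, 13, 18]

Final heap: [50, 20, 45, 12, 13, 18]


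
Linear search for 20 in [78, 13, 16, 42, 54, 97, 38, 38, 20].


i=0: 78!=20
i=1: 13!=20
i=2: 16!=20
i=3: 42!=20
i=4: 54!=20
i=5: 97!=20
i=6: 38!=20
i=7: 38!=20
i=8: 20==20 found!

Found at 8, 9 comps


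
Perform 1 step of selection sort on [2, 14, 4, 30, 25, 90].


Initial: [2, 14, 4, 30, 25, 90]
Step 1: min=2 at 0
  Swap: [2, 14, 4, 30, 25, 90]

After 1 step: [2, 14, 4, 30, 25, 90]


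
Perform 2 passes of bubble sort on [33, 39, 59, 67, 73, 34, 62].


Initial: [33, 39, 59, 67, 73, 34, 62]
Pass 1: [33, 39, 59, 67, 34, 62, 73] (2 swaps)
Pass 2: [33, 39, 59, 34, 62, 67, 73] (2 swaps)

After 2 passes: [33, 39, 59, 34, 62, 67, 73]


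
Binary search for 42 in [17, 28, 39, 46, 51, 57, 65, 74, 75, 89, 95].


Step 1: lo=0, hi=10, mid=5, val=57
Step 2: lo=0, hi=4, mid=2, val=39
Step 3: lo=3, hi=4, mid=3, val=46

Not found


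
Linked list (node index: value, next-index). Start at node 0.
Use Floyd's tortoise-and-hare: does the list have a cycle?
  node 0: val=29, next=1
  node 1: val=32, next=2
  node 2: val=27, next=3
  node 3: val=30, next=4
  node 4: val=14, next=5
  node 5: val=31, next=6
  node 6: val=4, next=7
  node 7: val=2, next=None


Floyd's tortoise (slow, +1) and hare (fast, +2):
  init: slow=0, fast=0
  step 1: slow=1, fast=2
  step 2: slow=2, fast=4
  step 3: slow=3, fast=6
  step 4: fast 6->7->None, no cycle

Cycle: no


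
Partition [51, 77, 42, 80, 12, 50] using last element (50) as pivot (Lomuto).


Pivot: 50
  42 <= 50: swap -> [42, 77, 51, 80, 12, 50]
  12 <= 50: swap -> [42, 12, 51, 80, 77, 50]
Place pivot at 2: [42, 12, 50, 80, 77, 51]

Partitioned: [42, 12, 50, 80, 77, 51]


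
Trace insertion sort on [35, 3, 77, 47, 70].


Initial: [35, 3, 77, 47, 70]
Insert 3: [3, 35, 77, 47, 70]
Insert 77: [3, 35, 77, 47, 70]
Insert 47: [3, 35, 47, 77, 70]
Insert 70: [3, 35, 47, 70, 77]

Sorted: [3, 35, 47, 70, 77]


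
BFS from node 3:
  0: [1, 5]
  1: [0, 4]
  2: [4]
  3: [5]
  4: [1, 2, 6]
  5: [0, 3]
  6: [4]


Visit 3, enqueue [5]
Visit 5, enqueue [0]
Visit 0, enqueue [1]
Visit 1, enqueue [4]
Visit 4, enqueue [2, 6]
Visit 2, enqueue []
Visit 6, enqueue []

BFS order: [3, 5, 0, 1, 4, 2, 6]


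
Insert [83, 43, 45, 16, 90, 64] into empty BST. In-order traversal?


Insert 83: root
Insert 43: L from 83
Insert 45: L from 83 -> R from 43
Insert 16: L from 83 -> L from 43
Insert 90: R from 83
Insert 64: L from 83 -> R from 43 -> R from 45

In-order: [16, 43, 45, 64, 83, 90]


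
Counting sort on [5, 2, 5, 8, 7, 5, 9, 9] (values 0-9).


Input: [5, 2, 5, 8, 7, 5, 9, 9]
Counts: [0, 0, 1, 0, 0, 3, 0, 1, 1, 2]

Sorted: [2, 5, 5, 5, 7, 8, 9, 9]


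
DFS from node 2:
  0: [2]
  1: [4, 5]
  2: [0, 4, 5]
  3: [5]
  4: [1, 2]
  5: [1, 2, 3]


Visit 2, push [5, 4, 0]
Visit 0, push []
Visit 4, push [1]
Visit 1, push [5]
Visit 5, push [3]
Visit 3, push []

DFS order: [2, 0, 4, 1, 5, 3]


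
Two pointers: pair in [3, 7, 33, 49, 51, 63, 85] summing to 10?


lo=0(3)+hi=6(85)=88
lo=0(3)+hi=5(63)=66
lo=0(3)+hi=4(51)=54
lo=0(3)+hi=3(49)=52
lo=0(3)+hi=2(33)=36
lo=0(3)+hi=1(7)=10

Yes: 3+7=10


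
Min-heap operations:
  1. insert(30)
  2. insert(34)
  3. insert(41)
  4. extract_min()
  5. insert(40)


insert(30) -> [30]
insert(34) -> [30, 34]
insert(41) -> [30, 34, 41]
extract_min()->30, [34, 41]
insert(40) -> [34, 41, 40]

Final heap: [34, 41, 40]


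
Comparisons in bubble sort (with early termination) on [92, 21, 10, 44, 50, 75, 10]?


Algorithm: bubble sort (with early termination)
Input: [92, 21, 10, 44, 50, 75, 10]
Sorted: [10, 10, 21, 44, 50, 75, 92]

21


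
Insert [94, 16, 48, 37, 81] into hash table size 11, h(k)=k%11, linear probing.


Insert 94: h=6 -> slot 6
Insert 16: h=5 -> slot 5
Insert 48: h=4 -> slot 4
Insert 37: h=4, 3 probes -> slot 7
Insert 81: h=4, 4 probes -> slot 8

Table: [None, None, None, None, 48, 16, 94, 37, 81, None, None]


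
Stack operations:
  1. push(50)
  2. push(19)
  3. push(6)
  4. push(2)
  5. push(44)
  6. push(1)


push(50) -> [50]
push(19) -> [50, 19]
push(6) -> [50, 19, 6]
push(2) -> [50, 19, 6, 2]
push(44) -> [50, 19, 6, 2, 44]
push(1) -> [50, 19, 6, 2, 44, 1]

Final stack: [50, 19, 6, 2, 44, 1]


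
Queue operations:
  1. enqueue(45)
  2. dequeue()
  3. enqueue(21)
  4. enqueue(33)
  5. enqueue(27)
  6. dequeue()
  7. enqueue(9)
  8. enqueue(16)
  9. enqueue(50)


enqueue(45) -> [45]
dequeue()->45, []
enqueue(21) -> [21]
enqueue(33) -> [21, 33]
enqueue(27) -> [21, 33, 27]
dequeue()->21, [33, 27]
enqueue(9) -> [33, 27, 9]
enqueue(16) -> [33, 27, 9, 16]
enqueue(50) -> [33, 27, 9, 16, 50]

Final queue: [33, 27, 9, 16, 50]


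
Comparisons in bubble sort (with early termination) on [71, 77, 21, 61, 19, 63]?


Algorithm: bubble sort (with early termination)
Input: [71, 77, 21, 61, 19, 63]
Sorted: [19, 21, 61, 63, 71, 77]

15


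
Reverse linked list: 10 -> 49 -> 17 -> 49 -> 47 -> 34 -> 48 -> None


Step 1: curr=10, set curr.next=prev(None) | reversed so far: 10
Step 2: curr=49, set curr.next=prev(10) | reversed so far: 49 -> 10
Step 3: curr=17, set curr.next=prev(49) | reversed so far: 17 -> 49 -> 10
Step 4: curr=49, set curr.next=prev(17) | reversed so far: 49 -> 17 -> 49 -> 10
Step 5: curr=47, set curr.next=prev(49) | reversed so far: 47 -> 49 -> 17 -> 49 -> 10
Step 6: curr=34, set curr.next=prev(47) | reversed so far: 34 -> 47 -> 49 -> 17 -> 49 -> 10
Step 7: curr=48, set curr.next=prev(34) | reversed so far: 48 -> 34 -> 47 -> 49 -> 17 -> 49 -> 10

48 -> 34 -> 47 -> 49 -> 17 -> 49 -> 10 -> None


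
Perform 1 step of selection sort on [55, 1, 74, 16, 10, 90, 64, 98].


Initial: [55, 1, 74, 16, 10, 90, 64, 98]
Step 1: min=1 at 1
  Swap: [1, 55, 74, 16, 10, 90, 64, 98]

After 1 step: [1, 55, 74, 16, 10, 90, 64, 98]


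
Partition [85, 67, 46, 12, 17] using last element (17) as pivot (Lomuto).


Pivot: 17
  12 <= 17: swap -> [12, 67, 46, 85, 17]
Place pivot at 1: [12, 17, 46, 85, 67]

Partitioned: [12, 17, 46, 85, 67]
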